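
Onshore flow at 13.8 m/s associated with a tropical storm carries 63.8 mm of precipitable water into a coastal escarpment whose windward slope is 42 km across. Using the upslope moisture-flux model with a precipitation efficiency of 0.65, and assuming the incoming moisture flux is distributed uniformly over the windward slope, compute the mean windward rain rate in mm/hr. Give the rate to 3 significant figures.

R ≈ 49.1 mm/hr

Incoming column moisture flux per unit ridge length: F = V × PW = 13.8 × 63.8 = 880.44 mm·m/s.
Spread over the 42 km slope with efficiency ε = 0.65: R = ε·F/W = 0.65 × 880.44 / 42000 m = 1.363e-02 mm/s.
R = 1.363e-02 × 3600 = 49.1 mm/hr.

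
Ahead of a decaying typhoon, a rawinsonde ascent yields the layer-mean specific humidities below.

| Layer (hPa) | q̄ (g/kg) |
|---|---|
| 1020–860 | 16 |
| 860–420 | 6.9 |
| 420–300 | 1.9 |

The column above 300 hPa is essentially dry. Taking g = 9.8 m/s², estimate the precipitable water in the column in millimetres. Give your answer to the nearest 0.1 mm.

PW ≈ 59.4 mm

Precipitable water is the column-integrated vapour mass per unit area: PW = (1/g) Σ q̄ Δp, with q in kg/kg and Δp in Pa (1 kg/m² of water = 1 mm).
Layer 1020–860 hPa: Δp = 160 hPa = 16000 Pa, q̄ = 0.016 kg/kg → 0.016 × 16000 / 9.8 = 26.12 mm
Layer 860–420 hPa: Δp = 440 hPa = 44000 Pa, q̄ = 0.0069 kg/kg → 0.0069 × 44000 / 9.8 = 30.98 mm
Layer 420–300 hPa: Δp = 120 hPa = 12000 Pa, q̄ = 0.0019 kg/kg → 0.0019 × 12000 / 9.8 = 2.33 mm
PW = 26.12 + 30.98 + 2.33 = 59.43 ≈ 59.4 mm.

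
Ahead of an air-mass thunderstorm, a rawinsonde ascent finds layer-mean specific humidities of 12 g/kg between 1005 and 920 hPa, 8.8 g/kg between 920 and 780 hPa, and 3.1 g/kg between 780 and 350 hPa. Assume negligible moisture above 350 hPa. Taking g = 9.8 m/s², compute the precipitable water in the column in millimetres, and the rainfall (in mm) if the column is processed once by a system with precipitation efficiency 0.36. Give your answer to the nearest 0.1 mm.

Precipitable water is the column-integrated vapour mass per unit area: PW = (1/g) Σ q̄ Δp, with q in kg/kg and Δp in Pa (1 kg/m² of water = 1 mm).
Layer 1005–920 hPa: Δp = 85 hPa = 8500 Pa, q̄ = 0.012 kg/kg → 0.012 × 8500 / 9.8 = 10.41 mm
Layer 920–780 hPa: Δp = 140 hPa = 14000 Pa, q̄ = 0.0088 kg/kg → 0.0088 × 14000 / 9.8 = 12.57 mm
Layer 780–350 hPa: Δp = 430 hPa = 43000 Pa, q̄ = 0.0031 kg/kg → 0.0031 × 43000 / 9.8 = 13.60 mm
PW = 10.41 + 12.57 + 13.60 = 36.58 ≈ 36.6 mm.
Rainfall = ε × PW = 0.36 × 36.6 = 13.2 mm.

PW ≈ 36.6 mm; rainfall ≈ 13.2 mm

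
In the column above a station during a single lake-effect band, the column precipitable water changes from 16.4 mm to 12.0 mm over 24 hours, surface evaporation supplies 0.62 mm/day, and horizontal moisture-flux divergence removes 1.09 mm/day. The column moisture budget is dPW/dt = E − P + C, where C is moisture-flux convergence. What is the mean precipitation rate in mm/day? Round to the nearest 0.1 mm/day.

dPW/dt = (12.0 − 16.4) mm / (24/24 day) = -4.400 mm/day.
P = E + C − dPW/dt = 0.62 + (-1.09) − (-4.400) = 3.9 mm/day.

P ≈ 3.9 mm/day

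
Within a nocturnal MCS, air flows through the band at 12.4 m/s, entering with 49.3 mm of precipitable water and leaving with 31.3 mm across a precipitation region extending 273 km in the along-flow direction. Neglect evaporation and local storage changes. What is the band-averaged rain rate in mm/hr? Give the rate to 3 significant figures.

Column moisture flux per unit crosswind length is F = V × PW.
Inflow: F_in = 12.4 × 49.3 = 611.32 mm·m/s
Outflow: F_out = 12.4 × 31.3 = 388.12 mm·m/s
Steady-state rate R = (F_in − F_out)/L = (611.32 − 388.12) / 273000 m = 8.176e-04 mm/s.
R = 8.176e-04 × 3600 = 2.94 mm/hr.

R ≈ 2.94 mm/hr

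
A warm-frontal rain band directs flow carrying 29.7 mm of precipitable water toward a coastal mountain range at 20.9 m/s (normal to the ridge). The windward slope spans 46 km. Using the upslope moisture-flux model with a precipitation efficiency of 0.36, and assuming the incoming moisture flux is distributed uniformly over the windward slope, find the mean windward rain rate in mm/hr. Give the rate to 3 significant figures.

Incoming column moisture flux per unit ridge length: F = V × PW = 20.9 × 29.7 = 620.73 mm·m/s.
Spread over the 46 km slope with efficiency ε = 0.36: R = ε·F/W = 0.36 × 620.73 / 46000 m = 4.858e-03 mm/s.
R = 4.858e-03 × 3600 = 17.5 mm/hr.

R ≈ 17.5 mm/hr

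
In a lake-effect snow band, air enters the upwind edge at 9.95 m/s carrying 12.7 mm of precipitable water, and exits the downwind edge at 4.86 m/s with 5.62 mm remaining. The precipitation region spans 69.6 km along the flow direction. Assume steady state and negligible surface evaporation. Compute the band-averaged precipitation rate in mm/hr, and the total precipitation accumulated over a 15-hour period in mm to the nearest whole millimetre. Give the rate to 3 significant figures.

R ≈ 5.12 mm/hr; total ≈ 77 mm

Column moisture flux per unit crosswind length is F = V × PW.
Inflow: F_in = 9.95 × 12.7 = 126.365 mm·m/s
Outflow: F_out = 4.86 × 5.62 = 27.3132 mm·m/s
Steady-state rate R = (F_in − F_out)/L = (126.365 − 27.3132) / 69600 m = 1.423e-03 mm/s.
R = 1.423e-03 × 3600 = 5.12 mm/hr.
Over 15 h: total = 5.12 × 15 = 76.8 ≈ 77 mm.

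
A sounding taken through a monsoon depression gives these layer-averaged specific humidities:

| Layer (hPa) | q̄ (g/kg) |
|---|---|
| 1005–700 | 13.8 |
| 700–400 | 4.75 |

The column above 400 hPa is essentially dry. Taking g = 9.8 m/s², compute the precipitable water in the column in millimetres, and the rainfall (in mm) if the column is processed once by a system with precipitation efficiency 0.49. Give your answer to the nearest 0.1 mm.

Precipitable water is the column-integrated vapour mass per unit area: PW = (1/g) Σ q̄ Δp, with q in kg/kg and Δp in Pa (1 kg/m² of water = 1 mm).
Layer 1005–700 hPa: Δp = 305 hPa = 30500 Pa, q̄ = 0.0138 kg/kg → 0.0138 × 30500 / 9.8 = 42.95 mm
Layer 700–400 hPa: Δp = 300 hPa = 30000 Pa, q̄ = 0.00475 kg/kg → 0.00475 × 30000 / 9.8 = 14.54 mm
PW = 42.95 + 14.54 = 57.49 ≈ 57.5 mm.
Rainfall = ε × PW = 0.49 × 57.5 = 28.2 mm.

PW ≈ 57.5 mm; rainfall ≈ 28.2 mm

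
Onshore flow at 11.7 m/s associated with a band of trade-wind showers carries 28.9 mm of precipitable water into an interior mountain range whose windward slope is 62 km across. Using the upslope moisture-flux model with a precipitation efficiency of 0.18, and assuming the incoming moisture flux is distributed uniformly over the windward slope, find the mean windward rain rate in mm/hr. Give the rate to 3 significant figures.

Incoming column moisture flux per unit ridge length: F = V × PW = 11.7 × 28.9 = 338.13 mm·m/s.
Spread over the 62 km slope with efficiency ε = 0.18: R = ε·F/W = 0.18 × 338.13 / 62000 m = 9.817e-04 mm/s.
R = 9.817e-04 × 3600 = 3.53 mm/hr.

R ≈ 3.53 mm/hr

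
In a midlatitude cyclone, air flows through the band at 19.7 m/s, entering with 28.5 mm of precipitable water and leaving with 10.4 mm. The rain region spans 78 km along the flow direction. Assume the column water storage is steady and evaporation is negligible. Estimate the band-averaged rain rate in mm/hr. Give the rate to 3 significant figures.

Column moisture flux per unit crosswind length is F = V × PW.
Inflow: F_in = 19.7 × 28.5 = 561.45 mm·m/s
Outflow: F_out = 19.7 × 10.4 = 204.88 mm·m/s
Steady-state rate R = (F_in − F_out)/L = (561.45 − 204.88) / 78000 m = 4.571e-03 mm/s.
R = 4.571e-03 × 3600 = 16.5 mm/hr.

R ≈ 16.5 mm/hr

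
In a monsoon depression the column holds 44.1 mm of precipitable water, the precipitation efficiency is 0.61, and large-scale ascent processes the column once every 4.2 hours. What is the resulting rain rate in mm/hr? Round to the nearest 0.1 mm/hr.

Each overturning extracts ε × PW = 0.61 × 44.1 = 26.901 mm.
Rate = ε·PW / τ = 26.901 / 4.2 h = 6.4 mm/hr.

R ≈ 6.4 mm/hr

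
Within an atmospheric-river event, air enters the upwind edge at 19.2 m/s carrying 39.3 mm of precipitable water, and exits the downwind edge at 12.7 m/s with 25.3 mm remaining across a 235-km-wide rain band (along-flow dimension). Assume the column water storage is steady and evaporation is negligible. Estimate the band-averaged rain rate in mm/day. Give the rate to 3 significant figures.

R ≈ 159 mm/day

Column moisture flux per unit crosswind length is F = V × PW.
Inflow: F_in = 19.2 × 39.3 = 754.56 mm·m/s
Outflow: F_out = 12.7 × 25.3 = 321.31 mm·m/s
Steady-state rate R = (F_in − F_out)/L = (754.56 − 321.31) / 235000 m = 1.844e-03 mm/s.
R = 1.844e-03 × 3600 × 24 = 159 mm/day.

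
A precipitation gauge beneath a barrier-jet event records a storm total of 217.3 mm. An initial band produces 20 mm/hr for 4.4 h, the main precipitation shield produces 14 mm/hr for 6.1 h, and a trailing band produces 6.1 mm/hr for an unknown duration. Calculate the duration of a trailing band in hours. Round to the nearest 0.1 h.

duration ≈ 7.2 h

Known phases: 20 × 4.4 + 14 × 6.1 = 88 + 85.4 = 173.4 mm.
Remaining depth = 217.3 − 173.4 = 43.9 mm.
Duration = 43.9 / 6.1 = 7.2 h.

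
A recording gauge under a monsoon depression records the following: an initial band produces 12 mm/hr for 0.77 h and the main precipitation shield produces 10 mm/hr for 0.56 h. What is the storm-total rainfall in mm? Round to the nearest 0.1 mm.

total ≈ 14.8 mm

Total = Σ Rᵢ Δtᵢ = 12 × 0.77 + 10 × 0.56
      = 9.24 + 5.6 = 14.8 mm.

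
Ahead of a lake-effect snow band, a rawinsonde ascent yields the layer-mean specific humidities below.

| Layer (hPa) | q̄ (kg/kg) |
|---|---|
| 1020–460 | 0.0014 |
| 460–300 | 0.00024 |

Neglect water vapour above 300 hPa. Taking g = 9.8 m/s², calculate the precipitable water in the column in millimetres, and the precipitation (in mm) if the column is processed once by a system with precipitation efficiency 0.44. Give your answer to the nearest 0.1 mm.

Precipitable water is the column-integrated vapour mass per unit area: PW = (1/g) Σ q̄ Δp, with q in kg/kg and Δp in Pa (1 kg/m² of water = 1 mm).
Layer 1020–460 hPa: Δp = 560 hPa = 56000 Pa, q̄ = 0.0014 kg/kg → 0.0014 × 56000 / 9.8 = 8.00 mm
Layer 460–300 hPa: Δp = 160 hPa = 16000 Pa, q̄ = 0.00024 kg/kg → 0.00024 × 16000 / 9.8 = 0.39 mm
PW = 8.00 + 0.39 = 8.39 ≈ 8.4 mm.
Precipitation = ε × PW = 0.44 × 8.4 = 3.7 mm.

PW ≈ 8.4 mm; precipitation ≈ 3.7 mm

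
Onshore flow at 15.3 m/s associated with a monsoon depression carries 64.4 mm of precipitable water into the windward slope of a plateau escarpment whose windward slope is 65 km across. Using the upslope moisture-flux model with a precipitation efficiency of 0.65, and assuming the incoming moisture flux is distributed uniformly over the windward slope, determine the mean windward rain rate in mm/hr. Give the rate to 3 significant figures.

Incoming column moisture flux per unit ridge length: F = V × PW = 15.3 × 64.4 = 985.32 mm·m/s.
Spread over the 65 km slope with efficiency ε = 0.65: R = ε·F/W = 0.65 × 985.32 / 65000 m = 9.853e-03 mm/s.
R = 9.853e-03 × 3600 = 35.5 mm/hr.

R ≈ 35.5 mm/hr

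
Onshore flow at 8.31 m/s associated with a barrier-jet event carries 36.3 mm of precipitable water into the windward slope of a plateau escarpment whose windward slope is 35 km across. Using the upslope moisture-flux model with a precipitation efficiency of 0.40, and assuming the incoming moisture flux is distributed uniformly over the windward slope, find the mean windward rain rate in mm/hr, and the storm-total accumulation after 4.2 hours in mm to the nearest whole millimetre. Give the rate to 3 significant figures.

Incoming column moisture flux per unit ridge length: F = V × PW = 8.31 × 36.3 = 301.653 mm·m/s.
Spread over the 35 km slope with efficiency ε = 0.40: R = ε·F/W = 0.40 × 301.653 / 35000 m = 3.447e-03 mm/s.
R = 3.447e-03 × 3600 = 12.4 mm/hr.
Over 4.2 h: total = 12.4 × 4.2 = 52.08 ≈ 52 mm.

R ≈ 12.4 mm/hr; total ≈ 52 mm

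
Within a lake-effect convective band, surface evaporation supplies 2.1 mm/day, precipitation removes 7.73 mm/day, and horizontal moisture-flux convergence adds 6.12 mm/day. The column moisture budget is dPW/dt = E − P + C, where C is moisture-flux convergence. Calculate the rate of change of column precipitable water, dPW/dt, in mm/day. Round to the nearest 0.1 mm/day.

dPW/dt ≈ 0.5 mm/day

dPW/dt = E − P + C = 2.1 − 7.73 + (6.12) = 0.5 mm/day.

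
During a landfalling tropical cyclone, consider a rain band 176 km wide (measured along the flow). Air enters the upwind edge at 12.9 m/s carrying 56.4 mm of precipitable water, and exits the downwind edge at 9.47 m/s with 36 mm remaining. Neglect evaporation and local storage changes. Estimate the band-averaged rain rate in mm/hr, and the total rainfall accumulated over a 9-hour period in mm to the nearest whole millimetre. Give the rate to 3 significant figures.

R ≈ 7.91 mm/hr; total ≈ 71 mm

Column moisture flux per unit crosswind length is F = V × PW.
Inflow: F_in = 12.9 × 56.4 = 727.56 mm·m/s
Outflow: F_out = 9.47 × 36 = 340.92 mm·m/s
Steady-state rate R = (F_in − F_out)/L = (727.56 − 340.92) / 176000 m = 2.197e-03 mm/s.
R = 2.197e-03 × 3600 = 7.91 mm/hr.
Over 9 h: total = 7.91 × 9 = 71.19 ≈ 71 mm.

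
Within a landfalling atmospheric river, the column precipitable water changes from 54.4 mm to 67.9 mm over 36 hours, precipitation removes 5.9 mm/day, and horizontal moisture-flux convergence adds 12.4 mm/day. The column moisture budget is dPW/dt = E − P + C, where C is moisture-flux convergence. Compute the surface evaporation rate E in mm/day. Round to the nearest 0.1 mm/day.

dPW/dt = (67.9 − 54.4) mm / (36/24 day) = +9.000 mm/day.
E = dPW/dt + P − C = (+9.000) + 5.9 − (12.4) = 2.5 mm/day.

E ≈ 2.5 mm/day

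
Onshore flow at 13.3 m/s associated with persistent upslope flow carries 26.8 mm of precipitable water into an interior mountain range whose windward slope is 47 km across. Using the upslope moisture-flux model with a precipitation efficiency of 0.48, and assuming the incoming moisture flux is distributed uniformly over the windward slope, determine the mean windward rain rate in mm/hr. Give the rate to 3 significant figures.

R ≈ 13.1 mm/hr

Incoming column moisture flux per unit ridge length: F = V × PW = 13.3 × 26.8 = 356.44 mm·m/s.
Spread over the 47 km slope with efficiency ε = 0.48: R = ε·F/W = 0.48 × 356.44 / 47000 m = 3.640e-03 mm/s.
R = 3.640e-03 × 3600 = 13.1 mm/hr.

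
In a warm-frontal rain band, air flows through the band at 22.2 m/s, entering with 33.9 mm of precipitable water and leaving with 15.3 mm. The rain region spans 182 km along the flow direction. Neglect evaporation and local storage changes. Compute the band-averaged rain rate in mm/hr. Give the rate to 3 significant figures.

R ≈ 8.17 mm/hr

Column moisture flux per unit crosswind length is F = V × PW.
Inflow: F_in = 22.2 × 33.9 = 752.58 mm·m/s
Outflow: F_out = 22.2 × 15.3 = 339.66 mm·m/s
Steady-state rate R = (F_in − F_out)/L = (752.58 − 339.66) / 182000 m = 2.269e-03 mm/s.
R = 2.269e-03 × 3600 = 8.17 mm/hr.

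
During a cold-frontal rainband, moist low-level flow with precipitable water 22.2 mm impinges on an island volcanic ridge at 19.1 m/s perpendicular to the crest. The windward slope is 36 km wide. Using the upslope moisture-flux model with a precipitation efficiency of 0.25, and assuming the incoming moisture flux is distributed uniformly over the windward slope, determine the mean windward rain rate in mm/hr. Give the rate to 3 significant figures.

R ≈ 10.6 mm/hr

Incoming column moisture flux per unit ridge length: F = V × PW = 19.1 × 22.2 = 424.02 mm·m/s.
Spread over the 36 km slope with efficiency ε = 0.25: R = ε·F/W = 0.25 × 424.02 / 36000 m = 2.945e-03 mm/s.
R = 2.945e-03 × 3600 = 10.6 mm/hr.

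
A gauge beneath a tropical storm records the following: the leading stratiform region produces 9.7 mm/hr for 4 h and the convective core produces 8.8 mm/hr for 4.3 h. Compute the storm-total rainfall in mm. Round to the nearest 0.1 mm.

Total = Σ Rᵢ Δtᵢ = 9.7 × 4 + 8.8 × 4.3
      = 38.8 + 37.84 = 76.6 mm.

total ≈ 76.6 mm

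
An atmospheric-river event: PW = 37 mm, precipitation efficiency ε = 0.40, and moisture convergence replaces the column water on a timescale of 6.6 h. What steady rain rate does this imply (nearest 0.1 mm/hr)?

Each overturning extracts ε × PW = 0.40 × 37 = 14.8 mm.
Rate = ε·PW / τ = 14.8 / 6.6 h = 2.2 mm/hr.

R ≈ 2.2 mm/hr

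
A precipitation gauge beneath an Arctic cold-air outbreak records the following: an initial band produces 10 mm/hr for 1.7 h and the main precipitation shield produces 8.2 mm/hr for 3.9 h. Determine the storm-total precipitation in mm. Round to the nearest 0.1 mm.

Total = Σ Rᵢ Δtᵢ = 10 × 1.7 + 8.2 × 3.9
      = 17 + 31.98 = 49.0 mm.

total ≈ 49.0 mm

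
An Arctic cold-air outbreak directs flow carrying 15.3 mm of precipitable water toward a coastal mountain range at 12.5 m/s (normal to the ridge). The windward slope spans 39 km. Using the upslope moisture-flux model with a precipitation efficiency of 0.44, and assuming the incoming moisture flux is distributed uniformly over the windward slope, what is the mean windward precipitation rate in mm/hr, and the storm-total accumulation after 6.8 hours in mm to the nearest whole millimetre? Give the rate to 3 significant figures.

Incoming column moisture flux per unit ridge length: F = V × PW = 12.5 × 15.3 = 191.25 mm·m/s.
Spread over the 39 km slope with efficiency ε = 0.44: R = ε·F/W = 0.44 × 191.25 / 39000 m = 2.158e-03 mm/s.
R = 2.158e-03 × 3600 = 7.77 mm/hr.
Over 6.8 h: total = 7.77 × 6.8 = 52.836 ≈ 53 mm.

R ≈ 7.77 mm/hr; total ≈ 53 mm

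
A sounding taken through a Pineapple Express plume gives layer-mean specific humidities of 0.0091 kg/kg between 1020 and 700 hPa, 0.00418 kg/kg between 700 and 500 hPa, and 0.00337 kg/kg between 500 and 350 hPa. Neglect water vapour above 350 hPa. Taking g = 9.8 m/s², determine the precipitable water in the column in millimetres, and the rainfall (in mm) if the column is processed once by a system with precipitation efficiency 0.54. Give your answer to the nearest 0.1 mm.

Precipitable water is the column-integrated vapour mass per unit area: PW = (1/g) Σ q̄ Δp, with q in kg/kg and Δp in Pa (1 kg/m² of water = 1 mm).
Layer 1020–700 hPa: Δp = 320 hPa = 32000 Pa, q̄ = 0.0091 kg/kg → 0.0091 × 32000 / 9.8 = 29.71 mm
Layer 700–500 hPa: Δp = 200 hPa = 20000 Pa, q̄ = 0.00418 kg/kg → 0.00418 × 20000 / 9.8 = 8.53 mm
Layer 500–350 hPa: Δp = 150 hPa = 15000 Pa, q̄ = 0.00337 kg/kg → 0.00337 × 15000 / 9.8 = 5.16 mm
PW = 29.71 + 8.53 + 5.16 = 43.40 ≈ 43.4 mm.
Rainfall = ε × PW = 0.54 × 43.4 = 23.4 mm.

PW ≈ 43.4 mm; rainfall ≈ 23.4 mm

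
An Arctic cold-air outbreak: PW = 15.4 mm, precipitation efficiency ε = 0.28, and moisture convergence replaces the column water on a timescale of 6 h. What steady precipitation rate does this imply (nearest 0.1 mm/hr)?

R ≈ 0.7 mm/hr

Each overturning extracts ε × PW = 0.28 × 15.4 = 4.312 mm.
Rate = ε·PW / τ = 4.312 / 6 h = 0.7 mm/hr.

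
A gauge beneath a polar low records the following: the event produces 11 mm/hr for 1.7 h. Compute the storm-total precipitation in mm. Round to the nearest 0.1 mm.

total ≈ 18.7 mm

Total = Σ Rᵢ Δtᵢ = 11 × 1.7
      = 18.7 = 18.7 mm.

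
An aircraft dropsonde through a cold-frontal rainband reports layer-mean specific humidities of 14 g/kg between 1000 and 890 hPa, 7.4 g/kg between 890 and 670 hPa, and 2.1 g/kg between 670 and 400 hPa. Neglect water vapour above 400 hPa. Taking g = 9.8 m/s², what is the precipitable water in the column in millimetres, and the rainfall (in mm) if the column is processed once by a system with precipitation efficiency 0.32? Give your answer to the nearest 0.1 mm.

PW ≈ 38.1 mm; rainfall ≈ 12.2 mm

Precipitable water is the column-integrated vapour mass per unit area: PW = (1/g) Σ q̄ Δp, with q in kg/kg and Δp in Pa (1 kg/m² of water = 1 mm).
Layer 1000–890 hPa: Δp = 110 hPa = 11000 Pa, q̄ = 0.014 kg/kg → 0.014 × 11000 / 9.8 = 15.71 mm
Layer 890–670 hPa: Δp = 220 hPa = 22000 Pa, q̄ = 0.0074 kg/kg → 0.0074 × 22000 / 9.8 = 16.61 mm
Layer 670–400 hPa: Δp = 270 hPa = 27000 Pa, q̄ = 0.0021 kg/kg → 0.0021 × 27000 / 9.8 = 5.79 mm
PW = 15.71 + 16.61 + 5.79 = 38.11 ≈ 38.1 mm.
Rainfall = ε × PW = 0.32 × 38.1 = 12.2 mm.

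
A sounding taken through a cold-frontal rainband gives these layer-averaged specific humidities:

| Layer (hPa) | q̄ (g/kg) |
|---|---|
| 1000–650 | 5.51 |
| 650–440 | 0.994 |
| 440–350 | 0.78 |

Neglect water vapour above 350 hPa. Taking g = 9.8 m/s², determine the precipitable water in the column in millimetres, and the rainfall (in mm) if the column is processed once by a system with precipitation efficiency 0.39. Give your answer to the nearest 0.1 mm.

PW ≈ 22.5 mm; rainfall ≈ 8.8 mm

Precipitable water is the column-integrated vapour mass per unit area: PW = (1/g) Σ q̄ Δp, with q in kg/kg and Δp in Pa (1 kg/m² of water = 1 mm).
Layer 1000–650 hPa: Δp = 350 hPa = 35000 Pa, q̄ = 0.00551 kg/kg → 0.00551 × 35000 / 9.8 = 19.68 mm
Layer 650–440 hPa: Δp = 210 hPa = 21000 Pa, q̄ = 0.000994 kg/kg → 0.000994 × 21000 / 9.8 = 2.13 mm
Layer 440–350 hPa: Δp = 90 hPa = 9000 Pa, q̄ = 0.00078 kg/kg → 0.00078 × 9000 / 9.8 = 0.72 mm
PW = 19.68 + 2.13 + 0.72 = 22.53 ≈ 22.5 mm.
Rainfall = ε × PW = 0.39 × 22.5 = 8.8 mm.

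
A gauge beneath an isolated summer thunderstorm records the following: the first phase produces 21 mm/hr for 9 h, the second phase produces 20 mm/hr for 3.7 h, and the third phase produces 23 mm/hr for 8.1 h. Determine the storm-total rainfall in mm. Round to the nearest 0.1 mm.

Total = Σ Rᵢ Δtᵢ = 21 × 9 + 20 × 3.7 + 23 × 8.1
      = 189 + 74 + 186.3 = 449.3 mm.

total ≈ 449.3 mm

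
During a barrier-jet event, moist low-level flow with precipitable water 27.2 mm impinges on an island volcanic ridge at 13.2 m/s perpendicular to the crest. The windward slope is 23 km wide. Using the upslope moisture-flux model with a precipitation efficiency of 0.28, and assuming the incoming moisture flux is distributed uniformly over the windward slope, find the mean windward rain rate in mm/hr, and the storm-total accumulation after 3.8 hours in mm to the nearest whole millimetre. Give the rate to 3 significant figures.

Incoming column moisture flux per unit ridge length: F = V × PW = 13.2 × 27.2 = 359.04 mm·m/s.
Spread over the 23 km slope with efficiency ε = 0.28: R = ε·F/W = 0.28 × 359.04 / 23000 m = 4.371e-03 mm/s.
R = 4.371e-03 × 3600 = 15.7 mm/hr.
Over 3.8 h: total = 15.7 × 3.8 = 59.66 ≈ 60 mm.

R ≈ 15.7 mm/hr; total ≈ 60 mm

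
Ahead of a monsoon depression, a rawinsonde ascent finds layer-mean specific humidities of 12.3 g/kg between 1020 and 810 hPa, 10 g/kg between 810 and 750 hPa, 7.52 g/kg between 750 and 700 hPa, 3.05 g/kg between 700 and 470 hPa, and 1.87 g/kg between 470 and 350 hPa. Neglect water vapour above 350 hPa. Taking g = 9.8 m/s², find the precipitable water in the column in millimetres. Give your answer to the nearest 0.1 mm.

PW ≈ 45.8 mm

Precipitable water is the column-integrated vapour mass per unit area: PW = (1/g) Σ q̄ Δp, with q in kg/kg and Δp in Pa (1 kg/m² of water = 1 mm).
Layer 1020–810 hPa: Δp = 210 hPa = 21000 Pa, q̄ = 0.0123 kg/kg → 0.0123 × 21000 / 9.8 = 26.36 mm
Layer 810–750 hPa: Δp = 60 hPa = 6000 Pa, q̄ = 0.01 kg/kg → 0.01 × 6000 / 9.8 = 6.12 mm
Layer 750–700 hPa: Δp = 50 hPa = 5000 Pa, q̄ = 0.00752 kg/kg → 0.00752 × 5000 / 9.8 = 3.84 mm
Layer 700–470 hPa: Δp = 230 hPa = 23000 Pa, q̄ = 0.00305 kg/kg → 0.00305 × 23000 / 9.8 = 7.16 mm
Layer 470–350 hPa: Δp = 120 hPa = 12000 Pa, q̄ = 0.00187 kg/kg → 0.00187 × 12000 / 9.8 = 2.29 mm
PW = 26.36 + 6.12 + 3.84 + 7.16 + 2.29 = 45.77 ≈ 45.8 mm.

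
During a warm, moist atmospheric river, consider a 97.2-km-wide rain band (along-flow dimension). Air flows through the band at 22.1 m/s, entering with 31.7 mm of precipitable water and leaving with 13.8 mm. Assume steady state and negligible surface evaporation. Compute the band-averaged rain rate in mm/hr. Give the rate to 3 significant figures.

R ≈ 14.7 mm/hr

Column moisture flux per unit crosswind length is F = V × PW.
Inflow: F_in = 22.1 × 31.7 = 700.57 mm·m/s
Outflow: F_out = 22.1 × 13.8 = 304.98 mm·m/s
Steady-state rate R = (F_in − F_out)/L = (700.57 − 304.98) / 97200 m = 4.070e-03 mm/s.
R = 4.070e-03 × 3600 = 14.7 mm/hr.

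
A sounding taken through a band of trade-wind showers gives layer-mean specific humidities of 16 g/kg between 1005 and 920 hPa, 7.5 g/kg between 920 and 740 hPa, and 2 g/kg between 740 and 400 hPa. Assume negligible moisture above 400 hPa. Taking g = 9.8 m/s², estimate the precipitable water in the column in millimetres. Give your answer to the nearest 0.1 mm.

Precipitable water is the column-integrated vapour mass per unit area: PW = (1/g) Σ q̄ Δp, with q in kg/kg and Δp in Pa (1 kg/m² of water = 1 mm).
Layer 1005–920 hPa: Δp = 85 hPa = 8500 Pa, q̄ = 0.016 kg/kg → 0.016 × 8500 / 9.8 = 13.88 mm
Layer 920–740 hPa: Δp = 180 hPa = 18000 Pa, q̄ = 0.0075 kg/kg → 0.0075 × 18000 / 9.8 = 13.78 mm
Layer 740–400 hPa: Δp = 340 hPa = 34000 Pa, q̄ = 0.002 kg/kg → 0.002 × 34000 / 9.8 = 6.94 mm
PW = 13.88 + 13.78 + 6.94 = 34.60 ≈ 34.6 mm.

PW ≈ 34.6 mm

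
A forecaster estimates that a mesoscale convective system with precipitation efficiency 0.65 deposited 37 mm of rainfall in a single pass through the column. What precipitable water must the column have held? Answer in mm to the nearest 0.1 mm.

PW = rainfall / ε = 37 / 0.65 = 56.9 mm.

PW ≈ 56.9 mm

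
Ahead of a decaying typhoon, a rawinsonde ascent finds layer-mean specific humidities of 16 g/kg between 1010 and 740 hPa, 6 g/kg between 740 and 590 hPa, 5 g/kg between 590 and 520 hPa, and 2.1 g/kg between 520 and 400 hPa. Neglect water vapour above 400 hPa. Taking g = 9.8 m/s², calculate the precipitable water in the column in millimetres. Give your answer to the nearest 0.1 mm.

PW ≈ 59.4 mm

Precipitable water is the column-integrated vapour mass per unit area: PW = (1/g) Σ q̄ Δp, with q in kg/kg and Δp in Pa (1 kg/m² of water = 1 mm).
Layer 1010–740 hPa: Δp = 270 hPa = 27000 Pa, q̄ = 0.016 kg/kg → 0.016 × 27000 / 9.8 = 44.08 mm
Layer 740–590 hPa: Δp = 150 hPa = 15000 Pa, q̄ = 0.006 kg/kg → 0.006 × 15000 / 9.8 = 9.18 mm
Layer 590–520 hPa: Δp = 70 hPa = 7000 Pa, q̄ = 0.005 kg/kg → 0.005 × 7000 / 9.8 = 3.57 mm
Layer 520–400 hPa: Δp = 120 hPa = 12000 Pa, q̄ = 0.0021 kg/kg → 0.0021 × 12000 / 9.8 = 2.57 mm
PW = 44.08 + 9.18 + 3.57 + 2.57 = 59.40 ≈ 59.4 mm.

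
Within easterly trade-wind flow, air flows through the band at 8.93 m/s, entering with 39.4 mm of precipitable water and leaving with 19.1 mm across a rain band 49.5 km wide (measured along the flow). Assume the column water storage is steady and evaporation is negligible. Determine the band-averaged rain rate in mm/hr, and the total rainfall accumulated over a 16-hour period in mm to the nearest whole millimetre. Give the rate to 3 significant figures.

R ≈ 13.2 mm/hr; total ≈ 211 mm

Column moisture flux per unit crosswind length is F = V × PW.
Inflow: F_in = 8.93 × 39.4 = 351.842 mm·m/s
Outflow: F_out = 8.93 × 19.1 = 170.563 mm·m/s
Steady-state rate R = (F_in − F_out)/L = (351.842 − 170.563) / 49500 m = 3.662e-03 mm/s.
R = 3.662e-03 × 3600 = 13.2 mm/hr.
Over 16 h: total = 13.2 × 16 = 211.2 ≈ 211 mm.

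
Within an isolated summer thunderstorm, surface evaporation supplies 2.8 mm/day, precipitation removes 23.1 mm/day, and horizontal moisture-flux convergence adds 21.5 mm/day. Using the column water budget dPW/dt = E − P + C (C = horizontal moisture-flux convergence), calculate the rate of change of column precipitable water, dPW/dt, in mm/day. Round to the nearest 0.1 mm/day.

dPW/dt ≈ 1.2 mm/day

dPW/dt = E − P + C = 2.8 − 23.1 + (21.5) = 1.2 mm/day.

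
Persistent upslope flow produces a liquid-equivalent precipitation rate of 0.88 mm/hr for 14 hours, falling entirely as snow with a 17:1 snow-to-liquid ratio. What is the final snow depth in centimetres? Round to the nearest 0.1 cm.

snow depth ≈ 20.9 cm

Liquid-equivalent depth = 0.88 × 14 = 12.32 mm.
Snow depth = 12.32 mm × 17 = 209.44 mm = 20.9 cm.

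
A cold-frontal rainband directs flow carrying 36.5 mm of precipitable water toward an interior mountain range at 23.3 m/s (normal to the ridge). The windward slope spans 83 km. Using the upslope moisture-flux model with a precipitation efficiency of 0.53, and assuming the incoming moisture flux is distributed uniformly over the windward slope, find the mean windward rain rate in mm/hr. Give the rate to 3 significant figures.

Incoming column moisture flux per unit ridge length: F = V × PW = 23.3 × 36.5 = 850.45 mm·m/s.
Spread over the 83 km slope with efficiency ε = 0.53: R = ε·F/W = 0.53 × 850.45 / 83000 m = 5.431e-03 mm/s.
R = 5.431e-03 × 3600 = 19.6 mm/hr.

R ≈ 19.6 mm/hr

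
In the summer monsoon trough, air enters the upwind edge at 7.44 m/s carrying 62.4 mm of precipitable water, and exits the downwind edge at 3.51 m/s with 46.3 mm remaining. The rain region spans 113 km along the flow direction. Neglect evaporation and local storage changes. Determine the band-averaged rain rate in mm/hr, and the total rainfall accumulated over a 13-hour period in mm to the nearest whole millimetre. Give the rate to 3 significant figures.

Column moisture flux per unit crosswind length is F = V × PW.
Inflow: F_in = 7.44 × 62.4 = 464.256 mm·m/s
Outflow: F_out = 3.51 × 46.3 = 162.513 mm·m/s
Steady-state rate R = (F_in − F_out)/L = (464.256 − 162.513) / 113000 m = 2.670e-03 mm/s.
R = 2.670e-03 × 3600 = 9.61 mm/hr.
Over 13 h: total = 9.61 × 13 = 124.93 ≈ 125 mm.

R ≈ 9.61 mm/hr; total ≈ 125 mm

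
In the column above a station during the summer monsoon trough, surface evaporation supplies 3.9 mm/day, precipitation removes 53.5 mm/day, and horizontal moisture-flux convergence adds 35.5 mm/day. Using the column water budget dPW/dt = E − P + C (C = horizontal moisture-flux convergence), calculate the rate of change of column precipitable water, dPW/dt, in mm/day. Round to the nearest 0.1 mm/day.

dPW/dt = E − P + C = 3.9 − 53.5 + (35.5) = -14.1 mm/day.

dPW/dt ≈ -14.1 mm/day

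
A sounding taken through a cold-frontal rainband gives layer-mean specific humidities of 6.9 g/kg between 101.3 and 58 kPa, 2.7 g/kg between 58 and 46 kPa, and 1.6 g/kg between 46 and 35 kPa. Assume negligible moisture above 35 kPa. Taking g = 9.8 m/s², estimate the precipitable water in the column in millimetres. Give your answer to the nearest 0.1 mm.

PW ≈ 35.6 mm

Precipitable water is the column-integrated vapour mass per unit area: PW = (1/g) Σ q̄ Δp, with q in kg/kg and Δp in Pa (1 kg/m² of water = 1 mm).
Layer 101.3–58 kPa: Δp = 433 hPa = 43300 Pa, q̄ = 0.0069 kg/kg → 0.0069 × 43300 / 9.8 = 30.49 mm
Layer 58–46 kPa: Δp = 120 hPa = 12000 Pa, q̄ = 0.0027 kg/kg → 0.0027 × 12000 / 9.8 = 3.31 mm
Layer 46–35 kPa: Δp = 110 hPa = 11000 Pa, q̄ = 0.0016 kg/kg → 0.0016 × 11000 / 9.8 = 1.80 mm
PW = 30.49 + 3.31 + 1.80 = 35.60 ≈ 35.6 mm.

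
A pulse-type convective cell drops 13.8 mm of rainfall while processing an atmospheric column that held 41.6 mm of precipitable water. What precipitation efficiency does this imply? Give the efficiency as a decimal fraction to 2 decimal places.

ε = rainfall / PW = 13.8 / 41.6 = 0.33.

ε ≈ 0.33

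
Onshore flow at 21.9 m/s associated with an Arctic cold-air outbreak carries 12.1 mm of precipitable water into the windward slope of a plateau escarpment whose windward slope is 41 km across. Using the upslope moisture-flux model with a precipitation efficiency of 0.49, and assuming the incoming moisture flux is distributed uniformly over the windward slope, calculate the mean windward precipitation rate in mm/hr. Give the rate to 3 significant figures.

Incoming column moisture flux per unit ridge length: F = V × PW = 21.9 × 12.1 = 264.99 mm·m/s.
Spread over the 41 km slope with efficiency ε = 0.49: R = ε·F/W = 0.49 × 264.99 / 41000 m = 3.167e-03 mm/s.
R = 3.167e-03 × 3600 = 11.4 mm/hr.

R ≈ 11.4 mm/hr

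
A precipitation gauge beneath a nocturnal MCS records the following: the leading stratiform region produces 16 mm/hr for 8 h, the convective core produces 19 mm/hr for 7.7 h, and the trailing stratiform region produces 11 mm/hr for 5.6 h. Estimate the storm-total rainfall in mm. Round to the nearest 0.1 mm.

total ≈ 335.9 mm

Total = Σ Rᵢ Δtᵢ = 16 × 8 + 19 × 7.7 + 11 × 5.6
      = 128 + 146.3 + 61.6 = 335.9 mm.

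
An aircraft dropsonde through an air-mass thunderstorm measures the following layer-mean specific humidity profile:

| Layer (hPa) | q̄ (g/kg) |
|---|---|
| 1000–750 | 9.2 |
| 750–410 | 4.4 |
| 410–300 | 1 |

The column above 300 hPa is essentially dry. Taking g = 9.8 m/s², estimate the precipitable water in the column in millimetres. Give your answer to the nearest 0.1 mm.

Precipitable water is the column-integrated vapour mass per unit area: PW = (1/g) Σ q̄ Δp, with q in kg/kg and Δp in Pa (1 kg/m² of water = 1 mm).
Layer 1000–750 hPa: Δp = 250 hPa = 25000 Pa, q̄ = 0.0092 kg/kg → 0.0092 × 25000 / 9.8 = 23.47 mm
Layer 750–410 hPa: Δp = 340 hPa = 34000 Pa, q̄ = 0.0044 kg/kg → 0.0044 × 34000 / 9.8 = 15.27 mm
Layer 410–300 hPa: Δp = 110 hPa = 11000 Pa, q̄ = 0.001 kg/kg → 0.001 × 11000 / 9.8 = 1.12 mm
PW = 23.47 + 15.27 + 1.12 = 39.86 ≈ 39.9 mm.

PW ≈ 39.9 mm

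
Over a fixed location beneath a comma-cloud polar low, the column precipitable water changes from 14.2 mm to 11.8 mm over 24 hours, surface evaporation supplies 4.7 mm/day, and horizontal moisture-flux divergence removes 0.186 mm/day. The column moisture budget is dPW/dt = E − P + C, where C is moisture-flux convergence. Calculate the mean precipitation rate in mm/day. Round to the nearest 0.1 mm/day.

P ≈ 6.9 mm/day

dPW/dt = (11.8 − 14.2) mm / (24/24 day) = -2.400 mm/day.
P = E + C − dPW/dt = 4.7 + (-0.186) − (-2.400) = 6.9 mm/day.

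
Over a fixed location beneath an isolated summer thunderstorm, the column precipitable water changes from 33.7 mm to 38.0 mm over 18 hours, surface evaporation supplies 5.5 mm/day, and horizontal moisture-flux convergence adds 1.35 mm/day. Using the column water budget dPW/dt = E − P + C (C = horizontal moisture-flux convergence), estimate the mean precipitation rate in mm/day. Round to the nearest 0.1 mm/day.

dPW/dt = (38.0 − 33.7) mm / (18/24 day) = +5.733 mm/day.
P = E + C − dPW/dt = 5.5 + (1.35) − (+5.733) = 1.1 mm/day.

P ≈ 1.1 mm/day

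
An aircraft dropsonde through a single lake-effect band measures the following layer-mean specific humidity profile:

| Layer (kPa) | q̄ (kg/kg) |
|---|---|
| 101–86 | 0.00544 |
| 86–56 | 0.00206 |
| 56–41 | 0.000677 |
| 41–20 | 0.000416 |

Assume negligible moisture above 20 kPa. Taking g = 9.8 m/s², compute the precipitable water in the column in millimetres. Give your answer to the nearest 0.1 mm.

PW ≈ 16.6 mm

Precipitable water is the column-integrated vapour mass per unit area: PW = (1/g) Σ q̄ Δp, with q in kg/kg and Δp in Pa (1 kg/m² of water = 1 mm).
Layer 101–86 kPa: Δp = 150 hPa = 15000 Pa, q̄ = 0.00544 kg/kg → 0.00544 × 15000 / 9.8 = 8.33 mm
Layer 86–56 kPa: Δp = 300 hPa = 30000 Pa, q̄ = 0.00206 kg/kg → 0.00206 × 30000 / 9.8 = 6.31 mm
Layer 56–41 kPa: Δp = 150 hPa = 15000 Pa, q̄ = 0.000677 kg/kg → 0.000677 × 15000 / 9.8 = 1.04 mm
Layer 41–20 kPa: Δp = 210 hPa = 21000 Pa, q̄ = 0.000416 kg/kg → 0.000416 × 21000 / 9.8 = 0.89 mm
PW = 8.33 + 6.31 + 1.04 + 0.89 = 16.57 ≈ 16.6 mm.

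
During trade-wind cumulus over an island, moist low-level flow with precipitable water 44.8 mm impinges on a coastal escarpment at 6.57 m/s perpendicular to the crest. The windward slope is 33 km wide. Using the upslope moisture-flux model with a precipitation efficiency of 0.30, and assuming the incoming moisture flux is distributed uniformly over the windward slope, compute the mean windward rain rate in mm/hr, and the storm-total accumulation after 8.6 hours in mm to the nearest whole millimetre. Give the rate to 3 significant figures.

Incoming column moisture flux per unit ridge length: F = V × PW = 6.57 × 44.8 = 294.336 mm·m/s.
Spread over the 33 km slope with efficiency ε = 0.30: R = ε·F/W = 0.30 × 294.336 / 33000 m = 2.676e-03 mm/s.
R = 2.676e-03 × 3600 = 9.63 mm/hr.
Over 8.6 h: total = 9.63 × 8.6 = 82.818 ≈ 83 mm.

R ≈ 9.63 mm/hr; total ≈ 83 mm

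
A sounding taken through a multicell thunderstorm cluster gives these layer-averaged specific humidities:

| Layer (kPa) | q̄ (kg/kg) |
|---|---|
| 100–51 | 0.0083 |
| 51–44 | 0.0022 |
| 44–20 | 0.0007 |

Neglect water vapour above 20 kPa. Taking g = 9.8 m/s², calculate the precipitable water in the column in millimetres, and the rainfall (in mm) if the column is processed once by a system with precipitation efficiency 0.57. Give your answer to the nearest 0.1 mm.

PW ≈ 44.8 mm; rainfall ≈ 25.5 mm

Precipitable water is the column-integrated vapour mass per unit area: PW = (1/g) Σ q̄ Δp, with q in kg/kg and Δp in Pa (1 kg/m² of water = 1 mm).
Layer 100–51 kPa: Δp = 490 hPa = 49000 Pa, q̄ = 0.0083 kg/kg → 0.0083 × 49000 / 9.8 = 41.50 mm
Layer 51–44 kPa: Δp = 70 hPa = 7000 Pa, q̄ = 0.0022 kg/kg → 0.0022 × 7000 / 9.8 = 1.57 mm
Layer 44–20 kPa: Δp = 240 hPa = 24000 Pa, q̄ = 0.0007 kg/kg → 0.0007 × 24000 / 9.8 = 1.71 mm
PW = 41.50 + 1.57 + 1.71 = 44.78 ≈ 44.8 mm.
Rainfall = ε × PW = 0.57 × 44.8 = 25.5 mm.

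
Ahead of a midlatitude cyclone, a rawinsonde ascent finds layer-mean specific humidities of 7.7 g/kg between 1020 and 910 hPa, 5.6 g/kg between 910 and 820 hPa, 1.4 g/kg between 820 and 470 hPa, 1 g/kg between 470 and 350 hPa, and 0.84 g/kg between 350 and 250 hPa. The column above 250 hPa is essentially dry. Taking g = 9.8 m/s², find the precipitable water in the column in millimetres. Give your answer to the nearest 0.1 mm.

Precipitable water is the column-integrated vapour mass per unit area: PW = (1/g) Σ q̄ Δp, with q in kg/kg and Δp in Pa (1 kg/m² of water = 1 mm).
Layer 1020–910 hPa: Δp = 110 hPa = 11000 Pa, q̄ = 0.0077 kg/kg → 0.0077 × 11000 / 9.8 = 8.64 mm
Layer 910–820 hPa: Δp = 90 hPa = 9000 Pa, q̄ = 0.0056 kg/kg → 0.0056 × 9000 / 9.8 = 5.14 mm
Layer 820–470 hPa: Δp = 350 hPa = 35000 Pa, q̄ = 0.0014 kg/kg → 0.0014 × 35000 / 9.8 = 5.00 mm
Layer 470–350 hPa: Δp = 120 hPa = 12000 Pa, q̄ = 0.001 kg/kg → 0.001 × 12000 / 9.8 = 1.22 mm
Layer 350–250 hPa: Δp = 100 hPa = 10000 Pa, q̄ = 0.00084 kg/kg → 0.00084 × 10000 / 9.8 = 0.86 mm
PW = 8.64 + 5.14 + 5.00 + 1.22 + 0.86 = 20.86 ≈ 20.9 mm.

PW ≈ 20.9 mm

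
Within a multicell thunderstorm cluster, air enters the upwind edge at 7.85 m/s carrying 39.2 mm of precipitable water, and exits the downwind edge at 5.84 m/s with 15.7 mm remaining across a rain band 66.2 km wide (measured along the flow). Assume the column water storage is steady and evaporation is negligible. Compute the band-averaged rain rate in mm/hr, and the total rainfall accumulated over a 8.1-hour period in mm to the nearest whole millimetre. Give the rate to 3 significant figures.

Column moisture flux per unit crosswind length is F = V × PW.
Inflow: F_in = 7.85 × 39.2 = 307.72 mm·m/s
Outflow: F_out = 5.84 × 15.7 = 91.688 mm·m/s
Steady-state rate R = (F_in − F_out)/L = (307.72 − 91.688) / 66200 m = 3.263e-03 mm/s.
R = 3.263e-03 × 3600 = 11.7 mm/hr.
Over 8.1 h: total = 11.7 × 8.1 = 94.77 ≈ 95 mm.

R ≈ 11.7 mm/hr; total ≈ 95 mm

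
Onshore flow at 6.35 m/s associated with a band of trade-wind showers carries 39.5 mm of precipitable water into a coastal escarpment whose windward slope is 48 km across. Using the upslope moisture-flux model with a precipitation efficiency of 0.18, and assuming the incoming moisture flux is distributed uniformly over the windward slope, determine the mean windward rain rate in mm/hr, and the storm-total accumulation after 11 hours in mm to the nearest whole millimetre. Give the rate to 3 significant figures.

Incoming column moisture flux per unit ridge length: F = V × PW = 6.35 × 39.5 = 250.825 mm·m/s.
Spread over the 48 km slope with efficiency ε = 0.18: R = ε·F/W = 0.18 × 250.825 / 48000 m = 9.406e-04 mm/s.
R = 9.406e-04 × 3600 = 3.39 mm/hr.
Over 11 h: total = 3.39 × 11 = 37.29 ≈ 37 mm.

R ≈ 3.39 mm/hr; total ≈ 37 mm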